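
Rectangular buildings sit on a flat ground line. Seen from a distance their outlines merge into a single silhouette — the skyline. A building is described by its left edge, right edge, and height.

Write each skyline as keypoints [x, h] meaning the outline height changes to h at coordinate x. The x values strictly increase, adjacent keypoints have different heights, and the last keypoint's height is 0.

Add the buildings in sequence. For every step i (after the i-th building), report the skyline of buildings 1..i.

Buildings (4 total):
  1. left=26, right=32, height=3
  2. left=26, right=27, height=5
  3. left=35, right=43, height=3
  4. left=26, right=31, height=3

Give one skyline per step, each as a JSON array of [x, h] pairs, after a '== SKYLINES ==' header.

== SKYLINES ==
[[26,3],[32,0]]
[[26,5],[27,3],[32,0]]
[[26,5],[27,3],[32,0],[35,3],[43,0]]
[[26,5],[27,3],[32,0],[35,3],[43,0]]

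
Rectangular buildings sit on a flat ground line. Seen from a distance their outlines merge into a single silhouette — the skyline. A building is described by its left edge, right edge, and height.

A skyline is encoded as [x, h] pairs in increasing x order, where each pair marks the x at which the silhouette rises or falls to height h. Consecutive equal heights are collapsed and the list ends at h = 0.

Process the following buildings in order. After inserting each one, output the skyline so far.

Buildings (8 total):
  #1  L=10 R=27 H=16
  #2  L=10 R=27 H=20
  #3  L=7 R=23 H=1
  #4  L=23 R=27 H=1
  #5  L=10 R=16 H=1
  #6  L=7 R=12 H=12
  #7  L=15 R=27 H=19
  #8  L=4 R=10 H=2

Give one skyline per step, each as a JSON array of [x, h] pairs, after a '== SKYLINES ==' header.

== SKYLINES ==
[[10,16],[27,0]]
[[10,20],[27,0]]
[[7,1],[10,20],[27,0]]
[[7,1],[10,20],[27,0]]
[[7,1],[10,20],[27,0]]
[[7,12],[10,20],[27,0]]
[[7,12],[10,20],[27,0]]
[[4,2],[7,12],[10,20],[27,0]]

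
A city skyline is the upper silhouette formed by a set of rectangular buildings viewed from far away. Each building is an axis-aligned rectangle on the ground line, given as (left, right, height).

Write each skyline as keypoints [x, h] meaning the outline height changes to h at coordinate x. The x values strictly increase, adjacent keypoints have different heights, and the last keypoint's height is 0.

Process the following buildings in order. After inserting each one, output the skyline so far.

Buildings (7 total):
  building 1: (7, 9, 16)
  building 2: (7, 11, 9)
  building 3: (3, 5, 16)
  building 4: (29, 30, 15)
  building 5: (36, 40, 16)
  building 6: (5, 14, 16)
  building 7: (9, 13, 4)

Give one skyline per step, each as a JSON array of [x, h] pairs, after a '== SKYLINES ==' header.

== SKYLINES ==
[[7,16],[9,0]]
[[7,16],[9,9],[11,0]]
[[3,16],[5,0],[7,16],[9,9],[11,0]]
[[3,16],[5,0],[7,16],[9,9],[11,0],[29,15],[30,0]]
[[3,16],[5,0],[7,16],[9,9],[11,0],[29,15],[30,0],[36,16],[40,0]]
[[3,16],[14,0],[29,15],[30,0],[36,16],[40,0]]
[[3,16],[14,0],[29,15],[30,0],[36,16],[40,0]]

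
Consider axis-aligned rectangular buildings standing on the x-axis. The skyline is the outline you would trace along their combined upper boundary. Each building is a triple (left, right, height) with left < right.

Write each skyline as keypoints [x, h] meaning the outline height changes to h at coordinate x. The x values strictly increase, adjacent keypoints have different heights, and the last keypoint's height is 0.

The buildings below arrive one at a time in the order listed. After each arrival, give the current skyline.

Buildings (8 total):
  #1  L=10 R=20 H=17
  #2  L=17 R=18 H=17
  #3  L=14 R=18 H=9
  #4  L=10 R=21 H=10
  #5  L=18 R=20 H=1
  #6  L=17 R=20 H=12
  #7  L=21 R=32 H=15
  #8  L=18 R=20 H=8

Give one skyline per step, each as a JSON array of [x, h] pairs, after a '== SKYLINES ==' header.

== SKYLINES ==
[[10,17],[20,0]]
[[10,17],[20,0]]
[[10,17],[20,0]]
[[10,17],[20,10],[21,0]]
[[10,17],[20,10],[21,0]]
[[10,17],[20,10],[21,0]]
[[10,17],[20,10],[21,15],[32,0]]
[[10,17],[20,10],[21,15],[32,0]]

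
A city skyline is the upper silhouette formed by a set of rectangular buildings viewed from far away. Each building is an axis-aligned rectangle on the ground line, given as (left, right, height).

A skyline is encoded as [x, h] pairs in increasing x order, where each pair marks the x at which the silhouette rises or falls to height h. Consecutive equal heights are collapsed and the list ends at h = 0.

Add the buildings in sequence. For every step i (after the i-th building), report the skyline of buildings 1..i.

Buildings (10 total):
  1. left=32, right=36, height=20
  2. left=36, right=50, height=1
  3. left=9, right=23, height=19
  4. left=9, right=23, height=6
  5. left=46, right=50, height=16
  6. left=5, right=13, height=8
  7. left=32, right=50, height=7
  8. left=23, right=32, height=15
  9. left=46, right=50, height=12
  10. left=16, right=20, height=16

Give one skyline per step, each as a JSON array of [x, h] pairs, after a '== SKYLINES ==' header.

== SKYLINES ==
[[32,20],[36,0]]
[[32,20],[36,1],[50,0]]
[[9,19],[23,0],[32,20],[36,1],[50,0]]
[[9,19],[23,0],[32,20],[36,1],[50,0]]
[[9,19],[23,0],[32,20],[36,1],[46,16],[50,0]]
[[5,8],[9,19],[23,0],[32,20],[36,1],[46,16],[50,0]]
[[5,8],[9,19],[23,0],[32,20],[36,7],[46,16],[50,0]]
[[5,8],[9,19],[23,15],[32,20],[36,7],[46,16],[50,0]]
[[5,8],[9,19],[23,15],[32,20],[36,7],[46,16],[50,0]]
[[5,8],[9,19],[23,15],[32,20],[36,7],[46,16],[50,0]]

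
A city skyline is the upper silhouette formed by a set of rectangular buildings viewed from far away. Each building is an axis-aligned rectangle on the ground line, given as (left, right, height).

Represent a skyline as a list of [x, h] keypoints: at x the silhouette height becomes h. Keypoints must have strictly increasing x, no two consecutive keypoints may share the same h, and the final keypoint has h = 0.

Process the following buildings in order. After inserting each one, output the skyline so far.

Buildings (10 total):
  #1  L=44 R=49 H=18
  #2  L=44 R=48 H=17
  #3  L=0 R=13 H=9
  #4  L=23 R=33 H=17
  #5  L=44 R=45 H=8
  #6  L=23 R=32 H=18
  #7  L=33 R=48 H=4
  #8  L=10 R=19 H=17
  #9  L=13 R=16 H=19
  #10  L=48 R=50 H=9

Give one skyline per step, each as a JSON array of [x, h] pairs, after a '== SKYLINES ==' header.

== SKYLINES ==
[[44,18],[49,0]]
[[44,18],[49,0]]
[[0,9],[13,0],[44,18],[49,0]]
[[0,9],[13,0],[23,17],[33,0],[44,18],[49,0]]
[[0,9],[13,0],[23,17],[33,0],[44,18],[49,0]]
[[0,9],[13,0],[23,18],[32,17],[33,0],[44,18],[49,0]]
[[0,9],[13,0],[23,18],[32,17],[33,4],[44,18],[49,0]]
[[0,9],[10,17],[19,0],[23,18],[32,17],[33,4],[44,18],[49,0]]
[[0,9],[10,17],[13,19],[16,17],[19,0],[23,18],[32,17],[33,4],[44,18],[49,0]]
[[0,9],[10,17],[13,19],[16,17],[19,0],[23,18],[32,17],[33,4],[44,18],[49,9],[50,0]]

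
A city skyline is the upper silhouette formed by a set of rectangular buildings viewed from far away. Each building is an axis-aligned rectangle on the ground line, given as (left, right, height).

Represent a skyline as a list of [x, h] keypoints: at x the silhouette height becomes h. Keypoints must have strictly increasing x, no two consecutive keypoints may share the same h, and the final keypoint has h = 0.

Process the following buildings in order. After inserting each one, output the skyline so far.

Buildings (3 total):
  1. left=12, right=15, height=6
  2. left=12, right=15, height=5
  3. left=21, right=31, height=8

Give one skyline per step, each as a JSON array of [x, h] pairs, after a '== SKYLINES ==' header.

== SKYLINES ==
[[12,6],[15,0]]
[[12,6],[15,0]]
[[12,6],[15,0],[21,8],[31,0]]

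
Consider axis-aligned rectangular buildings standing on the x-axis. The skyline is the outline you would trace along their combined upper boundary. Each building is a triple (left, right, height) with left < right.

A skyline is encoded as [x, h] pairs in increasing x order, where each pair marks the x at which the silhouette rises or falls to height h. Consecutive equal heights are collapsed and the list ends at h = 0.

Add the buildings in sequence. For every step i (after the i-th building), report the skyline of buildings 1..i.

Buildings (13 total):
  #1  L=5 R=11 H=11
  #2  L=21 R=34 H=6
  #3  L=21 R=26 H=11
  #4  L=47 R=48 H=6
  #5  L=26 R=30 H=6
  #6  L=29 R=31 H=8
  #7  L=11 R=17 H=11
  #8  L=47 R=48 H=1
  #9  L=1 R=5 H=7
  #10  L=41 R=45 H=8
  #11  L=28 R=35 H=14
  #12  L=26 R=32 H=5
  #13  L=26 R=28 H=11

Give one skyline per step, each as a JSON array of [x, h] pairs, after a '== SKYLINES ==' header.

== SKYLINES ==
[[5,11],[11,0]]
[[5,11],[11,0],[21,6],[34,0]]
[[5,11],[11,0],[21,11],[26,6],[34,0]]
[[5,11],[11,0],[21,11],[26,6],[34,0],[47,6],[48,0]]
[[5,11],[11,0],[21,11],[26,6],[34,0],[47,6],[48,0]]
[[5,11],[11,0],[21,11],[26,6],[29,8],[31,6],[34,0],[47,6],[48,0]]
[[5,11],[17,0],[21,11],[26,6],[29,8],[31,6],[34,0],[47,6],[48,0]]
[[5,11],[17,0],[21,11],[26,6],[29,8],[31,6],[34,0],[47,6],[48,0]]
[[1,7],[5,11],[17,0],[21,11],[26,6],[29,8],[31,6],[34,0],[47,6],[48,0]]
[[1,7],[5,11],[17,0],[21,11],[26,6],[29,8],[31,6],[34,0],[41,8],[45,0],[47,6],[48,0]]
[[1,7],[5,11],[17,0],[21,11],[26,6],[28,14],[35,0],[41,8],[45,0],[47,6],[48,0]]
[[1,7],[5,11],[17,0],[21,11],[26,6],[28,14],[35,0],[41,8],[45,0],[47,6],[48,0]]
[[1,7],[5,11],[17,0],[21,11],[28,14],[35,0],[41,8],[45,0],[47,6],[48,0]]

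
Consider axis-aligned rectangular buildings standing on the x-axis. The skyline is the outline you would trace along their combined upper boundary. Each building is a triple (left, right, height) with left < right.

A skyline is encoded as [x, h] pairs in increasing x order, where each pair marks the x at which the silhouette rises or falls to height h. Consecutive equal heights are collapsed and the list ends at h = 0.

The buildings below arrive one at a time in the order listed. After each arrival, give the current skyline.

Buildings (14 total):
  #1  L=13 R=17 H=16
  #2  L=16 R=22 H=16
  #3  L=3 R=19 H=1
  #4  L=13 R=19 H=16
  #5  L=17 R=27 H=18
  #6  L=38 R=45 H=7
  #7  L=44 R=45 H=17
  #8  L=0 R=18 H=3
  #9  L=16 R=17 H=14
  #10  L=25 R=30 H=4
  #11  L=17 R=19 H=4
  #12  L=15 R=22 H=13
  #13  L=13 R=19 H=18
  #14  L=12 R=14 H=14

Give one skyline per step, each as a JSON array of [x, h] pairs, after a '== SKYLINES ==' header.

== SKYLINES ==
[[13,16],[17,0]]
[[13,16],[22,0]]
[[3,1],[13,16],[22,0]]
[[3,1],[13,16],[22,0]]
[[3,1],[13,16],[17,18],[27,0]]
[[3,1],[13,16],[17,18],[27,0],[38,7],[45,0]]
[[3,1],[13,16],[17,18],[27,0],[38,7],[44,17],[45,0]]
[[0,3],[13,16],[17,18],[27,0],[38,7],[44,17],[45,0]]
[[0,3],[13,16],[17,18],[27,0],[38,7],[44,17],[45,0]]
[[0,3],[13,16],[17,18],[27,4],[30,0],[38,7],[44,17],[45,0]]
[[0,3],[13,16],[17,18],[27,4],[30,0],[38,7],[44,17],[45,0]]
[[0,3],[13,16],[17,18],[27,4],[30,0],[38,7],[44,17],[45,0]]
[[0,3],[13,18],[27,4],[30,0],[38,7],[44,17],[45,0]]
[[0,3],[12,14],[13,18],[27,4],[30,0],[38,7],[44,17],[45,0]]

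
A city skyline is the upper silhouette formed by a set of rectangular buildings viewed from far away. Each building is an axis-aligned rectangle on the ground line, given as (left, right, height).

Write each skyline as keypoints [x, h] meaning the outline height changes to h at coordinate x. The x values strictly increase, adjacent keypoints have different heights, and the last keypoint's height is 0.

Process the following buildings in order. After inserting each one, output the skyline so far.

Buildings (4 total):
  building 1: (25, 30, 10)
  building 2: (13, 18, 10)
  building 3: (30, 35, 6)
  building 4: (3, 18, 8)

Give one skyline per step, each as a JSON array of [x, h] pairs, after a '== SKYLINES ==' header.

== SKYLINES ==
[[25,10],[30,0]]
[[13,10],[18,0],[25,10],[30,0]]
[[13,10],[18,0],[25,10],[30,6],[35,0]]
[[3,8],[13,10],[18,0],[25,10],[30,6],[35,0]]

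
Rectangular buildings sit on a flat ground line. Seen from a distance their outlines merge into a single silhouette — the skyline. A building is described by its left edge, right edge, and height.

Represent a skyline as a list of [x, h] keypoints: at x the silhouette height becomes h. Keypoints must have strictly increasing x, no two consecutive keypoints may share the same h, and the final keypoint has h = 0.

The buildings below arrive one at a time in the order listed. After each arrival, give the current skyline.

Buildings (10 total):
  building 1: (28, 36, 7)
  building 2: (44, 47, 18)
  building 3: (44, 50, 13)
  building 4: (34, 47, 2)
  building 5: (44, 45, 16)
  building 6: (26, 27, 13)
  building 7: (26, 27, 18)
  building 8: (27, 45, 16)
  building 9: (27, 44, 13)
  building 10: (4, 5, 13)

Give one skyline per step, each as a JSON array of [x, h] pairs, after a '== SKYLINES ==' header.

== SKYLINES ==
[[28,7],[36,0]]
[[28,7],[36,0],[44,18],[47,0]]
[[28,7],[36,0],[44,18],[47,13],[50,0]]
[[28,7],[36,2],[44,18],[47,13],[50,0]]
[[28,7],[36,2],[44,18],[47,13],[50,0]]
[[26,13],[27,0],[28,7],[36,2],[44,18],[47,13],[50,0]]
[[26,18],[27,0],[28,7],[36,2],[44,18],[47,13],[50,0]]
[[26,18],[27,16],[44,18],[47,13],[50,0]]
[[26,18],[27,16],[44,18],[47,13],[50,0]]
[[4,13],[5,0],[26,18],[27,16],[44,18],[47,13],[50,0]]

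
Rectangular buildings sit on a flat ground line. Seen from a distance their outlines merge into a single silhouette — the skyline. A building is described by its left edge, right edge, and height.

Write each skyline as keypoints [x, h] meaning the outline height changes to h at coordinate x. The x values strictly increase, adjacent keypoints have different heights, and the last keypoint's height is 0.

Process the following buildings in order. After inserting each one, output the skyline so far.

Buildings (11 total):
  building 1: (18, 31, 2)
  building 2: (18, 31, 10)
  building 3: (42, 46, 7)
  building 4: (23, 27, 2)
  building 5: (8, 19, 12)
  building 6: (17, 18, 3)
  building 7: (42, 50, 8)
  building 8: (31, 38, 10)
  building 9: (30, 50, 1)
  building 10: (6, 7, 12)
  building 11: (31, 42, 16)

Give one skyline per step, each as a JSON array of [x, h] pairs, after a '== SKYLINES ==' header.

== SKYLINES ==
[[18,2],[31,0]]
[[18,10],[31,0]]
[[18,10],[31,0],[42,7],[46,0]]
[[18,10],[31,0],[42,7],[46,0]]
[[8,12],[19,10],[31,0],[42,7],[46,0]]
[[8,12],[19,10],[31,0],[42,7],[46,0]]
[[8,12],[19,10],[31,0],[42,8],[50,0]]
[[8,12],[19,10],[38,0],[42,8],[50,0]]
[[8,12],[19,10],[38,1],[42,8],[50,0]]
[[6,12],[7,0],[8,12],[19,10],[38,1],[42,8],[50,0]]
[[6,12],[7,0],[8,12],[19,10],[31,16],[42,8],[50,0]]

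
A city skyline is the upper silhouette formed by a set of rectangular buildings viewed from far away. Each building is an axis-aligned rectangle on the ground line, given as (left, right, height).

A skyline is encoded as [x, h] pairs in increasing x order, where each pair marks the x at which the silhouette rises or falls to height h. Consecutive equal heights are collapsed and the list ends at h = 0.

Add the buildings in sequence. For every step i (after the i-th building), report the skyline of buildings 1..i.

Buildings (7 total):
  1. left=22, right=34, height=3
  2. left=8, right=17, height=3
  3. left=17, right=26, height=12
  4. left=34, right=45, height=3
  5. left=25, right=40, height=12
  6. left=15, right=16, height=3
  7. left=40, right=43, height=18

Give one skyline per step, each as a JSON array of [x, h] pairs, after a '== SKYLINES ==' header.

== SKYLINES ==
[[22,3],[34,0]]
[[8,3],[17,0],[22,3],[34,0]]
[[8,3],[17,12],[26,3],[34,0]]
[[8,3],[17,12],[26,3],[45,0]]
[[8,3],[17,12],[40,3],[45,0]]
[[8,3],[17,12],[40,3],[45,0]]
[[8,3],[17,12],[40,18],[43,3],[45,0]]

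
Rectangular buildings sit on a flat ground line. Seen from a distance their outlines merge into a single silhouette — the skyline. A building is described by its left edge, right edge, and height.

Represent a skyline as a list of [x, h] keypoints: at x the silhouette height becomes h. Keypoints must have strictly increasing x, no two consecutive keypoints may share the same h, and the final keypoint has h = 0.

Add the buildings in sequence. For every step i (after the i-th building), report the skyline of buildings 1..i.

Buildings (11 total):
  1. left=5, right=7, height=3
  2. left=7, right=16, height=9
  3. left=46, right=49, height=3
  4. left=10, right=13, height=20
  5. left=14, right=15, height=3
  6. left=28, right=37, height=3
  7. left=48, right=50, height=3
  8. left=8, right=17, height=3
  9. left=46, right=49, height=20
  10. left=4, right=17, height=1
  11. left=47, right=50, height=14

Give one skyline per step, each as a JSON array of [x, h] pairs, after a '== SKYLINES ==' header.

== SKYLINES ==
[[5,3],[7,0]]
[[5,3],[7,9],[16,0]]
[[5,3],[7,9],[16,0],[46,3],[49,0]]
[[5,3],[7,9],[10,20],[13,9],[16,0],[46,3],[49,0]]
[[5,3],[7,9],[10,20],[13,9],[16,0],[46,3],[49,0]]
[[5,3],[7,9],[10,20],[13,9],[16,0],[28,3],[37,0],[46,3],[49,0]]
[[5,3],[7,9],[10,20],[13,9],[16,0],[28,3],[37,0],[46,3],[50,0]]
[[5,3],[7,9],[10,20],[13,9],[16,3],[17,0],[28,3],[37,0],[46,3],[50,0]]
[[5,3],[7,9],[10,20],[13,9],[16,3],[17,0],[28,3],[37,0],[46,20],[49,3],[50,0]]
[[4,1],[5,3],[7,9],[10,20],[13,9],[16,3],[17,0],[28,3],[37,0],[46,20],[49,3],[50,0]]
[[4,1],[5,3],[7,9],[10,20],[13,9],[16,3],[17,0],[28,3],[37,0],[46,20],[49,14],[50,0]]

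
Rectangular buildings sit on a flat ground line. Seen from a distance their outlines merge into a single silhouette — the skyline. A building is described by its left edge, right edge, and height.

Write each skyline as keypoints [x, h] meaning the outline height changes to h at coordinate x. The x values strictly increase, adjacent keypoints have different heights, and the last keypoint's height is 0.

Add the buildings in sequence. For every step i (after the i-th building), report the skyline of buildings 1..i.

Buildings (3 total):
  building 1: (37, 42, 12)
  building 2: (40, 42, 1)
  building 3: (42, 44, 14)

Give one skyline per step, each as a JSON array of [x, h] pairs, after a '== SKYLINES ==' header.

== SKYLINES ==
[[37,12],[42,0]]
[[37,12],[42,0]]
[[37,12],[42,14],[44,0]]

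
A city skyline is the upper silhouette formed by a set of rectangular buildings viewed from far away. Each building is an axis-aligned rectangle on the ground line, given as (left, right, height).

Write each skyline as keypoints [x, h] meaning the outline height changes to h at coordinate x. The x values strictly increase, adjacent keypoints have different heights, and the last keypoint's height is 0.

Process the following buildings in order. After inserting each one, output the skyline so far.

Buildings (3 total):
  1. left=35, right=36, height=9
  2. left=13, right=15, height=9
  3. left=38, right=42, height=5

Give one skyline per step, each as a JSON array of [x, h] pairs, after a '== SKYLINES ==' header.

== SKYLINES ==
[[35,9],[36,0]]
[[13,9],[15,0],[35,9],[36,0]]
[[13,9],[15,0],[35,9],[36,0],[38,5],[42,0]]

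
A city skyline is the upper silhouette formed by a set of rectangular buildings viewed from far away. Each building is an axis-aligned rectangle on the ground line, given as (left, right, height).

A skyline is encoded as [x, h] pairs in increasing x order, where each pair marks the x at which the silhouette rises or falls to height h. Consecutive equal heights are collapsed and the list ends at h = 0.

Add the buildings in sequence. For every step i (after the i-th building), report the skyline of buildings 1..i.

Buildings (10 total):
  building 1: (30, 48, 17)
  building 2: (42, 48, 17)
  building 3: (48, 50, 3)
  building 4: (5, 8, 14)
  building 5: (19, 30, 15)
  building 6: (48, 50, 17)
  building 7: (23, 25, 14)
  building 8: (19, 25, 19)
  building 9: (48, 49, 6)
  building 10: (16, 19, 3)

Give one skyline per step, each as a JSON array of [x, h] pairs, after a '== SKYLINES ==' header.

== SKYLINES ==
[[30,17],[48,0]]
[[30,17],[48,0]]
[[30,17],[48,3],[50,0]]
[[5,14],[8,0],[30,17],[48,3],[50,0]]
[[5,14],[8,0],[19,15],[30,17],[48,3],[50,0]]
[[5,14],[8,0],[19,15],[30,17],[50,0]]
[[5,14],[8,0],[19,15],[30,17],[50,0]]
[[5,14],[8,0],[19,19],[25,15],[30,17],[50,0]]
[[5,14],[8,0],[19,19],[25,15],[30,17],[50,0]]
[[5,14],[8,0],[16,3],[19,19],[25,15],[30,17],[50,0]]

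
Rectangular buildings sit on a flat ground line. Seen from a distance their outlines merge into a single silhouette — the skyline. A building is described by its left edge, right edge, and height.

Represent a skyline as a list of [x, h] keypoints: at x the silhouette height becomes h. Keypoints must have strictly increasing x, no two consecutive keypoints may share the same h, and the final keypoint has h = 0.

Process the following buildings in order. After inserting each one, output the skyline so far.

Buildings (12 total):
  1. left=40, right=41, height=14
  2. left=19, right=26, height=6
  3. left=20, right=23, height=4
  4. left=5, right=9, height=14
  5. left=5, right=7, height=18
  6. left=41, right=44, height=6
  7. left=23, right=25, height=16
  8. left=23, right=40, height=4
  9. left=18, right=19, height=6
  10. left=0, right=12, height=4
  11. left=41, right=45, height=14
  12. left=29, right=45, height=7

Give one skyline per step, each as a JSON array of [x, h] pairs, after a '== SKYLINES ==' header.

== SKYLINES ==
[[40,14],[41,0]]
[[19,6],[26,0],[40,14],[41,0]]
[[19,6],[26,0],[40,14],[41,0]]
[[5,14],[9,0],[19,6],[26,0],[40,14],[41,0]]
[[5,18],[7,14],[9,0],[19,6],[26,0],[40,14],[41,0]]
[[5,18],[7,14],[9,0],[19,6],[26,0],[40,14],[41,6],[44,0]]
[[5,18],[7,14],[9,0],[19,6],[23,16],[25,6],[26,0],[40,14],[41,6],[44,0]]
[[5,18],[7,14],[9,0],[19,6],[23,16],[25,6],[26,4],[40,14],[41,6],[44,0]]
[[5,18],[7,14],[9,0],[18,6],[23,16],[25,6],[26,4],[40,14],[41,6],[44,0]]
[[0,4],[5,18],[7,14],[9,4],[12,0],[18,6],[23,16],[25,6],[26,4],[40,14],[41,6],[44,0]]
[[0,4],[5,18],[7,14],[9,4],[12,0],[18,6],[23,16],[25,6],[26,4],[40,14],[45,0]]
[[0,4],[5,18],[7,14],[9,4],[12,0],[18,6],[23,16],[25,6],[26,4],[29,7],[40,14],[45,0]]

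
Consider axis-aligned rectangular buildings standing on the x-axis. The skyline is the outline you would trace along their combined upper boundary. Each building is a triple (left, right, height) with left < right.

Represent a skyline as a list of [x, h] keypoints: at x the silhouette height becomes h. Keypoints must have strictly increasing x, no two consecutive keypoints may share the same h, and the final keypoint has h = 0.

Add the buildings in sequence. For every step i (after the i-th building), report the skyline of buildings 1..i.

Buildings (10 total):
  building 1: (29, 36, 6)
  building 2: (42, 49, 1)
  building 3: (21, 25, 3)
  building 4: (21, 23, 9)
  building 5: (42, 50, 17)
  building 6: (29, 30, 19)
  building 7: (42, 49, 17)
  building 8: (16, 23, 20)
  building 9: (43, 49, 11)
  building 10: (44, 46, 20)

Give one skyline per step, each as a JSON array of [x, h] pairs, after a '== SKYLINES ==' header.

== SKYLINES ==
[[29,6],[36,0]]
[[29,6],[36,0],[42,1],[49,0]]
[[21,3],[25,0],[29,6],[36,0],[42,1],[49,0]]
[[21,9],[23,3],[25,0],[29,6],[36,0],[42,1],[49,0]]
[[21,9],[23,3],[25,0],[29,6],[36,0],[42,17],[50,0]]
[[21,9],[23,3],[25,0],[29,19],[30,6],[36,0],[42,17],[50,0]]
[[21,9],[23,3],[25,0],[29,19],[30,6],[36,0],[42,17],[50,0]]
[[16,20],[23,3],[25,0],[29,19],[30,6],[36,0],[42,17],[50,0]]
[[16,20],[23,3],[25,0],[29,19],[30,6],[36,0],[42,17],[50,0]]
[[16,20],[23,3],[25,0],[29,19],[30,6],[36,0],[42,17],[44,20],[46,17],[50,0]]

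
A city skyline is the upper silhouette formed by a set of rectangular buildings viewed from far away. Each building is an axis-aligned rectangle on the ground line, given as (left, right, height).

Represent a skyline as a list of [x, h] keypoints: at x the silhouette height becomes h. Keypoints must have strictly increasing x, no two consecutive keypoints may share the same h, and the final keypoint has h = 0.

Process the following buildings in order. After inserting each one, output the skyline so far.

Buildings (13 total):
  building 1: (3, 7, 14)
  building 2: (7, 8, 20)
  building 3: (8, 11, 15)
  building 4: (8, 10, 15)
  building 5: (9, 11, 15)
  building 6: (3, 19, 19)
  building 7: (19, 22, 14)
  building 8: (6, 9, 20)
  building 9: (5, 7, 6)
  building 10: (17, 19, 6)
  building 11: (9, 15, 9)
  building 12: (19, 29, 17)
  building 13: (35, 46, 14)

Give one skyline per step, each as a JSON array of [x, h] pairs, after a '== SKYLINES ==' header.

== SKYLINES ==
[[3,14],[7,0]]
[[3,14],[7,20],[8,0]]
[[3,14],[7,20],[8,15],[11,0]]
[[3,14],[7,20],[8,15],[11,0]]
[[3,14],[7,20],[8,15],[11,0]]
[[3,19],[7,20],[8,19],[19,0]]
[[3,19],[7,20],[8,19],[19,14],[22,0]]
[[3,19],[6,20],[9,19],[19,14],[22,0]]
[[3,19],[6,20],[9,19],[19,14],[22,0]]
[[3,19],[6,20],[9,19],[19,14],[22,0]]
[[3,19],[6,20],[9,19],[19,14],[22,0]]
[[3,19],[6,20],[9,19],[19,17],[29,0]]
[[3,19],[6,20],[9,19],[19,17],[29,0],[35,14],[46,0]]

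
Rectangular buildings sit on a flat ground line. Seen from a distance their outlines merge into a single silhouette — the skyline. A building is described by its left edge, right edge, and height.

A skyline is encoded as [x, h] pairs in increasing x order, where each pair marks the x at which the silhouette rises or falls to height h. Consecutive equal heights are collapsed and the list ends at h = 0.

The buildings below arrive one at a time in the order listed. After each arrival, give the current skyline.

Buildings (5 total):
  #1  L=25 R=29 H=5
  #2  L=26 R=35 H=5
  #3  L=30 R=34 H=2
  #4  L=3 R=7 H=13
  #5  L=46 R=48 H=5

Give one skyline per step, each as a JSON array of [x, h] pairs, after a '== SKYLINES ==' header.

== SKYLINES ==
[[25,5],[29,0]]
[[25,5],[35,0]]
[[25,5],[35,0]]
[[3,13],[7,0],[25,5],[35,0]]
[[3,13],[7,0],[25,5],[35,0],[46,5],[48,0]]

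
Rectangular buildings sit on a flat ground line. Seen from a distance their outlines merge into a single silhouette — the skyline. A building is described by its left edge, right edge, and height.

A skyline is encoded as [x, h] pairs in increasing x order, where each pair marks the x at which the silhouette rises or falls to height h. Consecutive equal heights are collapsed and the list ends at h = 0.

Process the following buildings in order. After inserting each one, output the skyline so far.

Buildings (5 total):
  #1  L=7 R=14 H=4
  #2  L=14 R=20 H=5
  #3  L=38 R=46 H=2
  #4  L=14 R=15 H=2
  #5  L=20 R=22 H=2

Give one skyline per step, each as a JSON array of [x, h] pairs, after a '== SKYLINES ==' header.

== SKYLINES ==
[[7,4],[14,0]]
[[7,4],[14,5],[20,0]]
[[7,4],[14,5],[20,0],[38,2],[46,0]]
[[7,4],[14,5],[20,0],[38,2],[46,0]]
[[7,4],[14,5],[20,2],[22,0],[38,2],[46,0]]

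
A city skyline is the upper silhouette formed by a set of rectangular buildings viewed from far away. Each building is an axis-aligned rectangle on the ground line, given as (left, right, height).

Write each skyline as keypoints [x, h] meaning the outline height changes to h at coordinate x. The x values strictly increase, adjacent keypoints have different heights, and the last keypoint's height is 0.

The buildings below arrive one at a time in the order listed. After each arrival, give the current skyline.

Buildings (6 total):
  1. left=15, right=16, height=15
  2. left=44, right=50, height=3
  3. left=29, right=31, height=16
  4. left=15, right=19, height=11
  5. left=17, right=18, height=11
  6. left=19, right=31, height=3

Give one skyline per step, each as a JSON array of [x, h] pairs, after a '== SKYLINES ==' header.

== SKYLINES ==
[[15,15],[16,0]]
[[15,15],[16,0],[44,3],[50,0]]
[[15,15],[16,0],[29,16],[31,0],[44,3],[50,0]]
[[15,15],[16,11],[19,0],[29,16],[31,0],[44,3],[50,0]]
[[15,15],[16,11],[19,0],[29,16],[31,0],[44,3],[50,0]]
[[15,15],[16,11],[19,3],[29,16],[31,0],[44,3],[50,0]]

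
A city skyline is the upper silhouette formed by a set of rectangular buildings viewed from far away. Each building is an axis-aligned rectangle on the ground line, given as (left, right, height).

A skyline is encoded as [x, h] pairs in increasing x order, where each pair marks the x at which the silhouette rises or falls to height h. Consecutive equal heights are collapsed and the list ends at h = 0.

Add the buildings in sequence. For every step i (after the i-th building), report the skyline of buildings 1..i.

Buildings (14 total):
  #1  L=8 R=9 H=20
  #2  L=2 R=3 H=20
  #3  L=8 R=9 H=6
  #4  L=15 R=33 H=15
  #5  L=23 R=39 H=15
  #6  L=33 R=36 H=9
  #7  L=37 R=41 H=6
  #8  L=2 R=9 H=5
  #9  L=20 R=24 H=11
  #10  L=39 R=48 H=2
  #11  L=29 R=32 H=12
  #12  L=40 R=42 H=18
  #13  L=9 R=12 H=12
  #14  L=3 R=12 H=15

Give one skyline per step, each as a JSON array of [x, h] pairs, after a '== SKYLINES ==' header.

== SKYLINES ==
[[8,20],[9,0]]
[[2,20],[3,0],[8,20],[9,0]]
[[2,20],[3,0],[8,20],[9,0]]
[[2,20],[3,0],[8,20],[9,0],[15,15],[33,0]]
[[2,20],[3,0],[8,20],[9,0],[15,15],[39,0]]
[[2,20],[3,0],[8,20],[9,0],[15,15],[39,0]]
[[2,20],[3,0],[8,20],[9,0],[15,15],[39,6],[41,0]]
[[2,20],[3,5],[8,20],[9,0],[15,15],[39,6],[41,0]]
[[2,20],[3,5],[8,20],[9,0],[15,15],[39,6],[41,0]]
[[2,20],[3,5],[8,20],[9,0],[15,15],[39,6],[41,2],[48,0]]
[[2,20],[3,5],[8,20],[9,0],[15,15],[39,6],[41,2],[48,0]]
[[2,20],[3,5],[8,20],[9,0],[15,15],[39,6],[40,18],[42,2],[48,0]]
[[2,20],[3,5],[8,20],[9,12],[12,0],[15,15],[39,6],[40,18],[42,2],[48,0]]
[[2,20],[3,15],[8,20],[9,15],[12,0],[15,15],[39,6],[40,18],[42,2],[48,0]]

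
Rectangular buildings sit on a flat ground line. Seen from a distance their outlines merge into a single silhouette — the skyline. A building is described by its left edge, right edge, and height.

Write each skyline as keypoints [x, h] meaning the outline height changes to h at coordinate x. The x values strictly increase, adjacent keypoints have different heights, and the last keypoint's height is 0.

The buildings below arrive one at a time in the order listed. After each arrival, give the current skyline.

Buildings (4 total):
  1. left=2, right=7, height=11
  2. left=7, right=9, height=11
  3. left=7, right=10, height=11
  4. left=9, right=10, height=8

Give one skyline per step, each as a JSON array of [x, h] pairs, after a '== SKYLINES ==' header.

== SKYLINES ==
[[2,11],[7,0]]
[[2,11],[9,0]]
[[2,11],[10,0]]
[[2,11],[10,0]]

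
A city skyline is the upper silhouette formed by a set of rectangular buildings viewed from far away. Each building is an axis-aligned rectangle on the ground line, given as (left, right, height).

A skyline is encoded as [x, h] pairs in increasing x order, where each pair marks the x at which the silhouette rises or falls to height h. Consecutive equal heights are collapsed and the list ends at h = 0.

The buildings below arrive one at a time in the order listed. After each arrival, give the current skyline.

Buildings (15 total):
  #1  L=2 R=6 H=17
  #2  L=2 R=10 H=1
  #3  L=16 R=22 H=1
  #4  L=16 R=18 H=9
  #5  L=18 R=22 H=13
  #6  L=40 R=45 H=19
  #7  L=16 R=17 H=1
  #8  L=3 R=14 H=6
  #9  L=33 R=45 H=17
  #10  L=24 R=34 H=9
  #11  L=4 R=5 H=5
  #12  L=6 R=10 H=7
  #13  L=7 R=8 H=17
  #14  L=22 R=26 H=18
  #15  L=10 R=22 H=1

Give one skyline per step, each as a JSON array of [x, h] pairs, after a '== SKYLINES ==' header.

== SKYLINES ==
[[2,17],[6,0]]
[[2,17],[6,1],[10,0]]
[[2,17],[6,1],[10,0],[16,1],[22,0]]
[[2,17],[6,1],[10,0],[16,9],[18,1],[22,0]]
[[2,17],[6,1],[10,0],[16,9],[18,13],[22,0]]
[[2,17],[6,1],[10,0],[16,9],[18,13],[22,0],[40,19],[45,0]]
[[2,17],[6,1],[10,0],[16,9],[18,13],[22,0],[40,19],[45,0]]
[[2,17],[6,6],[14,0],[16,9],[18,13],[22,0],[40,19],[45,0]]
[[2,17],[6,6],[14,0],[16,9],[18,13],[22,0],[33,17],[40,19],[45,0]]
[[2,17],[6,6],[14,0],[16,9],[18,13],[22,0],[24,9],[33,17],[40,19],[45,0]]
[[2,17],[6,6],[14,0],[16,9],[18,13],[22,0],[24,9],[33,17],[40,19],[45,0]]
[[2,17],[6,7],[10,6],[14,0],[16,9],[18,13],[22,0],[24,9],[33,17],[40,19],[45,0]]
[[2,17],[6,7],[7,17],[8,7],[10,6],[14,0],[16,9],[18,13],[22,0],[24,9],[33,17],[40,19],[45,0]]
[[2,17],[6,7],[7,17],[8,7],[10,6],[14,0],[16,9],[18,13],[22,18],[26,9],[33,17],[40,19],[45,0]]
[[2,17],[6,7],[7,17],[8,7],[10,6],[14,1],[16,9],[18,13],[22,18],[26,9],[33,17],[40,19],[45,0]]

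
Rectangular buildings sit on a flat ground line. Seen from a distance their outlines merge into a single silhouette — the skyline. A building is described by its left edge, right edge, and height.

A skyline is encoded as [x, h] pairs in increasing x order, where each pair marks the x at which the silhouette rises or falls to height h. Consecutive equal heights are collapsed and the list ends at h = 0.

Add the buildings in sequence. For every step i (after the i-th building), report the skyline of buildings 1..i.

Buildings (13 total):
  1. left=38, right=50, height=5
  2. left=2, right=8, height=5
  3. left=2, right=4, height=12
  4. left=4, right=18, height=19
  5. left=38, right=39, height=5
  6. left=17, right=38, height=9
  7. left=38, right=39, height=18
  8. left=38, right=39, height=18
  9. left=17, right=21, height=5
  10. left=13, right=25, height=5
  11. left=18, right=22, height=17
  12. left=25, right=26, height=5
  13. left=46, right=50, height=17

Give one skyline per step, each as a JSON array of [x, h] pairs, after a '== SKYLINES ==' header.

== SKYLINES ==
[[38,5],[50,0]]
[[2,5],[8,0],[38,5],[50,0]]
[[2,12],[4,5],[8,0],[38,5],[50,0]]
[[2,12],[4,19],[18,0],[38,5],[50,0]]
[[2,12],[4,19],[18,0],[38,5],[50,0]]
[[2,12],[4,19],[18,9],[38,5],[50,0]]
[[2,12],[4,19],[18,9],[38,18],[39,5],[50,0]]
[[2,12],[4,19],[18,9],[38,18],[39,5],[50,0]]
[[2,12],[4,19],[18,9],[38,18],[39,5],[50,0]]
[[2,12],[4,19],[18,9],[38,18],[39,5],[50,0]]
[[2,12],[4,19],[18,17],[22,9],[38,18],[39,5],[50,0]]
[[2,12],[4,19],[18,17],[22,9],[38,18],[39,5],[50,0]]
[[2,12],[4,19],[18,17],[22,9],[38,18],[39,5],[46,17],[50,0]]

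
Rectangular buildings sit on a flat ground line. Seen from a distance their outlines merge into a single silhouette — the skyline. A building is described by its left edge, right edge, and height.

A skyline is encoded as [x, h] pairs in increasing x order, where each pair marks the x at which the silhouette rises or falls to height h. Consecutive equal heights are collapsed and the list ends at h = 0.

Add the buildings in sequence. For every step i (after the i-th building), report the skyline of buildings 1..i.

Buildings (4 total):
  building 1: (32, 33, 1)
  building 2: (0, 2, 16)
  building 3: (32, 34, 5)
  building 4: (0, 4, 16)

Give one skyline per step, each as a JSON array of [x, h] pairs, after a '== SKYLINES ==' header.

== SKYLINES ==
[[32,1],[33,0]]
[[0,16],[2,0],[32,1],[33,0]]
[[0,16],[2,0],[32,5],[34,0]]
[[0,16],[4,0],[32,5],[34,0]]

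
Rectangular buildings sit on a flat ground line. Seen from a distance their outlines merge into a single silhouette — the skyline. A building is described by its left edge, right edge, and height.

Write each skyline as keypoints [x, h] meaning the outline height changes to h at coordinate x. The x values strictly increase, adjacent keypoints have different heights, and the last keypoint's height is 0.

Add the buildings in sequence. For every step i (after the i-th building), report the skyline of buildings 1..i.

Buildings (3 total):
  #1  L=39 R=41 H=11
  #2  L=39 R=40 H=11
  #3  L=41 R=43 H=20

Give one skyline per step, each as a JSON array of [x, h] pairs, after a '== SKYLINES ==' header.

== SKYLINES ==
[[39,11],[41,0]]
[[39,11],[41,0]]
[[39,11],[41,20],[43,0]]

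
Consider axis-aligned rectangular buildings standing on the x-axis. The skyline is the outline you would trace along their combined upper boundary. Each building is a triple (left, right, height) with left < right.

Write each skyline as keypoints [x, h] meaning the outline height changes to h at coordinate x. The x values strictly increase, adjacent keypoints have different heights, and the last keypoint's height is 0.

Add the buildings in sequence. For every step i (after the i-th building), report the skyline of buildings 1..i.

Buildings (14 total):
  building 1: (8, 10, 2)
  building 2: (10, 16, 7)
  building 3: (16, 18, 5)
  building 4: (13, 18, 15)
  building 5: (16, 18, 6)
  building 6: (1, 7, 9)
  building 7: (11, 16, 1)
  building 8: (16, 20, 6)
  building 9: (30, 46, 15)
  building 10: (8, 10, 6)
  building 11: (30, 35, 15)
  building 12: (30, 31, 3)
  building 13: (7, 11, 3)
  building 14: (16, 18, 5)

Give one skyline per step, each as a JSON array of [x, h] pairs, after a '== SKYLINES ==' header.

== SKYLINES ==
[[8,2],[10,0]]
[[8,2],[10,7],[16,0]]
[[8,2],[10,7],[16,5],[18,0]]
[[8,2],[10,7],[13,15],[18,0]]
[[8,2],[10,7],[13,15],[18,0]]
[[1,9],[7,0],[8,2],[10,7],[13,15],[18,0]]
[[1,9],[7,0],[8,2],[10,7],[13,15],[18,0]]
[[1,9],[7,0],[8,2],[10,7],[13,15],[18,6],[20,0]]
[[1,9],[7,0],[8,2],[10,7],[13,15],[18,6],[20,0],[30,15],[46,0]]
[[1,9],[7,0],[8,6],[10,7],[13,15],[18,6],[20,0],[30,15],[46,0]]
[[1,9],[7,0],[8,6],[10,7],[13,15],[18,6],[20,0],[30,15],[46,0]]
[[1,9],[7,0],[8,6],[10,7],[13,15],[18,6],[20,0],[30,15],[46,0]]
[[1,9],[7,3],[8,6],[10,7],[13,15],[18,6],[20,0],[30,15],[46,0]]
[[1,9],[7,3],[8,6],[10,7],[13,15],[18,6],[20,0],[30,15],[46,0]]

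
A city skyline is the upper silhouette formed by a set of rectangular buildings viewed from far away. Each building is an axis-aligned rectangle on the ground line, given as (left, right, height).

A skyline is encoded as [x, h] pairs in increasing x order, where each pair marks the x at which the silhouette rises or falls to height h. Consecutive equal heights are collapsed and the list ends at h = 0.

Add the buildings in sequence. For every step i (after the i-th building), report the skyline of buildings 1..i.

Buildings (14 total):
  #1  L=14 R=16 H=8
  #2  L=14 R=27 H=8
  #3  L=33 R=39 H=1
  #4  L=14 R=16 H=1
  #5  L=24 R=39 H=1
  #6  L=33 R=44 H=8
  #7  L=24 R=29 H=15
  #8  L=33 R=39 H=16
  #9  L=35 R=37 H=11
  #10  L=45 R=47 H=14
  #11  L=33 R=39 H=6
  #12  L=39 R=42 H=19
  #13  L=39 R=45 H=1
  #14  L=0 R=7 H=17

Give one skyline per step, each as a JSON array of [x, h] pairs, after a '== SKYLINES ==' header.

== SKYLINES ==
[[14,8],[16,0]]
[[14,8],[27,0]]
[[14,8],[27,0],[33,1],[39,0]]
[[14,8],[27,0],[33,1],[39,0]]
[[14,8],[27,1],[39,0]]
[[14,8],[27,1],[33,8],[44,0]]
[[14,8],[24,15],[29,1],[33,8],[44,0]]
[[14,8],[24,15],[29,1],[33,16],[39,8],[44,0]]
[[14,8],[24,15],[29,1],[33,16],[39,8],[44,0]]
[[14,8],[24,15],[29,1],[33,16],[39,8],[44,0],[45,14],[47,0]]
[[14,8],[24,15],[29,1],[33,16],[39,8],[44,0],[45,14],[47,0]]
[[14,8],[24,15],[29,1],[33,16],[39,19],[42,8],[44,0],[45,14],[47,0]]
[[14,8],[24,15],[29,1],[33,16],[39,19],[42,8],[44,1],[45,14],[47,0]]
[[0,17],[7,0],[14,8],[24,15],[29,1],[33,16],[39,19],[42,8],[44,1],[45,14],[47,0]]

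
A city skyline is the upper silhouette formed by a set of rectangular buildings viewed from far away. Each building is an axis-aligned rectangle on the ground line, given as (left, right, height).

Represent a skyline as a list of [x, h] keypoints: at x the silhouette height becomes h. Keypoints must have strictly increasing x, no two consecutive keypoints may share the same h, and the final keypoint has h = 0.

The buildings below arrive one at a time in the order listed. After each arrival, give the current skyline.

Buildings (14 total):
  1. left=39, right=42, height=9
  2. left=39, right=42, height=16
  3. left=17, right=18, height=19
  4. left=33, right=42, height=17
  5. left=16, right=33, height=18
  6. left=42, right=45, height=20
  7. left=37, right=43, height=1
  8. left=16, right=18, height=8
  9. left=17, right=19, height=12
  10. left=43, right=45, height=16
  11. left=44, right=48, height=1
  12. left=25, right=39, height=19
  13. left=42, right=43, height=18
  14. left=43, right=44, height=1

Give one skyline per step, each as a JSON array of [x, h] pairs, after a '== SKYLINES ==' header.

== SKYLINES ==
[[39,9],[42,0]]
[[39,16],[42,0]]
[[17,19],[18,0],[39,16],[42,0]]
[[17,19],[18,0],[33,17],[42,0]]
[[16,18],[17,19],[18,18],[33,17],[42,0]]
[[16,18],[17,19],[18,18],[33,17],[42,20],[45,0]]
[[16,18],[17,19],[18,18],[33,17],[42,20],[45,0]]
[[16,18],[17,19],[18,18],[33,17],[42,20],[45,0]]
[[16,18],[17,19],[18,18],[33,17],[42,20],[45,0]]
[[16,18],[17,19],[18,18],[33,17],[42,20],[45,0]]
[[16,18],[17,19],[18,18],[33,17],[42,20],[45,1],[48,0]]
[[16,18],[17,19],[18,18],[25,19],[39,17],[42,20],[45,1],[48,0]]
[[16,18],[17,19],[18,18],[25,19],[39,17],[42,20],[45,1],[48,0]]
[[16,18],[17,19],[18,18],[25,19],[39,17],[42,20],[45,1],[48,0]]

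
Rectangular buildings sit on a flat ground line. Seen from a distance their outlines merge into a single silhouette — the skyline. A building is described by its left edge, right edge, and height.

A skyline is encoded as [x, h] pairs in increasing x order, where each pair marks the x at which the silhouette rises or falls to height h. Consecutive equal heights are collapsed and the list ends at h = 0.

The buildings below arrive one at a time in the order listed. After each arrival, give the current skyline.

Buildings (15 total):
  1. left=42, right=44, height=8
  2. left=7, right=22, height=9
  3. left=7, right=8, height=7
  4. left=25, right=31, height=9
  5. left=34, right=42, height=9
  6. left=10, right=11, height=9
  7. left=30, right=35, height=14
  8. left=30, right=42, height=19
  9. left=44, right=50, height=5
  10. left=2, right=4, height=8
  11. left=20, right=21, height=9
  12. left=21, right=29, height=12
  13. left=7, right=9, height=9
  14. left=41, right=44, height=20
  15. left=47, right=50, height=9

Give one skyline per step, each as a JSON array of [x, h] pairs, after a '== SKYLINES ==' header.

== SKYLINES ==
[[42,8],[44,0]]
[[7,9],[22,0],[42,8],[44,0]]
[[7,9],[22,0],[42,8],[44,0]]
[[7,9],[22,0],[25,9],[31,0],[42,8],[44,0]]
[[7,9],[22,0],[25,9],[31,0],[34,9],[42,8],[44,0]]
[[7,9],[22,0],[25,9],[31,0],[34,9],[42,8],[44,0]]
[[7,9],[22,0],[25,9],[30,14],[35,9],[42,8],[44,0]]
[[7,9],[22,0],[25,9],[30,19],[42,8],[44,0]]
[[7,9],[22,0],[25,9],[30,19],[42,8],[44,5],[50,0]]
[[2,8],[4,0],[7,9],[22,0],[25,9],[30,19],[42,8],[44,5],[50,0]]
[[2,8],[4,0],[7,9],[22,0],[25,9],[30,19],[42,8],[44,5],[50,0]]
[[2,8],[4,0],[7,9],[21,12],[29,9],[30,19],[42,8],[44,5],[50,0]]
[[2,8],[4,0],[7,9],[21,12],[29,9],[30,19],[42,8],[44,5],[50,0]]
[[2,8],[4,0],[7,9],[21,12],[29,9],[30,19],[41,20],[44,5],[50,0]]
[[2,8],[4,0],[7,9],[21,12],[29,9],[30,19],[41,20],[44,5],[47,9],[50,0]]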